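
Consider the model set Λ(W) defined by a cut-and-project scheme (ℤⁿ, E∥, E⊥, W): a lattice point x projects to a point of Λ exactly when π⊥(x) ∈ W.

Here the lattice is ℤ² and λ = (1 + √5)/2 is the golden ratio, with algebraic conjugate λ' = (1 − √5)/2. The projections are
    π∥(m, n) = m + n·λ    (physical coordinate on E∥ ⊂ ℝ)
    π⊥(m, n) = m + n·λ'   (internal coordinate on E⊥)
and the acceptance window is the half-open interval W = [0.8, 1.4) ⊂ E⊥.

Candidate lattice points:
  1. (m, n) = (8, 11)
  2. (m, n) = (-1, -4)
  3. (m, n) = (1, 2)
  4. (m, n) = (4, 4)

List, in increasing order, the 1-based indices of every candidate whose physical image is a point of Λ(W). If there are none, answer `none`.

Compute λ' = (1−√5)/2 = -0.6180, so π⊥(m,n) = m -0.6180·n.
[1] lift (8,11): star map gives 1.2016; window check 0.8 ≤ 1.2016 < 1.4 is true → IN Λ
[2] lift (-1,-4): star map gives 1.4721; window check 0.8 ≤ 1.4721 < 1.4 is false → out
[3] lift (1,2): star map gives -0.2361; window check 0.8 ≤ -0.2361 < 1.4 is false → out
[4] lift (4,4): star map gives 1.5279; window check 0.8 ≤ 1.5279 < 1.4 is false → out

1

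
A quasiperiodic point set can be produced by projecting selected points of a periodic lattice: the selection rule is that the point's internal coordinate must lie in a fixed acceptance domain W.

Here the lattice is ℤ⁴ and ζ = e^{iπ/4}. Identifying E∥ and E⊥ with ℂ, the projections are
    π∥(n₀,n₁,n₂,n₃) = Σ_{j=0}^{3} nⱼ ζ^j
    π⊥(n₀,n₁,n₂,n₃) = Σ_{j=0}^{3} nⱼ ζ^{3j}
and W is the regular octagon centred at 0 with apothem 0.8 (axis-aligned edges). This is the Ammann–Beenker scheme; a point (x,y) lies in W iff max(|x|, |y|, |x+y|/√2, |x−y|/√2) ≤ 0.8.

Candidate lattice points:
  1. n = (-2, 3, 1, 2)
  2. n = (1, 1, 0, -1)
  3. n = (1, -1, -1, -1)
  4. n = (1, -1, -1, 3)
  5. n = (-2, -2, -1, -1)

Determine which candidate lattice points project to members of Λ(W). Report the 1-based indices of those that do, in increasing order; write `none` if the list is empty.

2

With ζ = e^{iπ/4} the internal vectors are ζ^0,ζ^3,ζ^6,ζ^9.
candidate 1: n = (-2, 3, 1, 2) → π⊥ ≈ (-2.70711, +2.53553); max(|x|,|y|,|x±y|/√2) = 3.70711 > 0.8 ⇒ ∉ W
candidate 2: n = (1, 1, 0, -1) → π⊥ ≈ (-0.41421, +0.00000); max(|x|,|y|,|x±y|/√2) = 0.41421 ≤ 0.8 ⇒ ∈ W
candidate 3: n = (1, -1, -1, -1) → π⊥ ≈ (+1.00000, -0.41421); max(|x|,|y|,|x±y|/√2) = 1.00000 > 0.8 ⇒ ∉ W
candidate 4: n = (1, -1, -1, 3) → π⊥ ≈ (+3.82843, +2.41421); max(|x|,|y|,|x±y|/√2) = 4.41421 > 0.8 ⇒ ∉ W
candidate 5: n = (-2, -2, -1, -1) → π⊥ ≈ (-1.29289, -1.12132); max(|x|,|y|,|x±y|/√2) = 1.70711 > 0.8 ⇒ ∉ W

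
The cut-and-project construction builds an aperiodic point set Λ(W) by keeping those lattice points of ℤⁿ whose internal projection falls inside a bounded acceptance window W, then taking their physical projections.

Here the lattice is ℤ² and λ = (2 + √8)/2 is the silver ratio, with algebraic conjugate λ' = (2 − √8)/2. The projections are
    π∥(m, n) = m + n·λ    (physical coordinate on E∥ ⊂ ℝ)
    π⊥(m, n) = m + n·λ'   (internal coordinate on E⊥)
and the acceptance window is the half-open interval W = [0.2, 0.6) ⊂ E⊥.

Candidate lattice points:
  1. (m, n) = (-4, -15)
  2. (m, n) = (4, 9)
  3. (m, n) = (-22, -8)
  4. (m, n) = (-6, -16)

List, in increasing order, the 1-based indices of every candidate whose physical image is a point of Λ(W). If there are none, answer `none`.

Compute λ' = (2−√8)/2 = -0.4142, so π⊥(m,n) = m -0.4142·n.
[1] lift (-4,-15): star map gives 2.2132; window check 0.2 ≤ 2.2132 < 0.6 is false → out
[2] lift (4,9): star map gives 0.2721; window check 0.2 ≤ 0.2721 < 0.6 is true → IN Λ
[3] lift (-22,-8): star map gives -18.6863; window check 0.2 ≤ -18.6863 < 0.6 is false → out
[4] lift (-6,-16): star map gives 0.6274; window check 0.2 ≤ 0.6274 < 0.6 is false → out

2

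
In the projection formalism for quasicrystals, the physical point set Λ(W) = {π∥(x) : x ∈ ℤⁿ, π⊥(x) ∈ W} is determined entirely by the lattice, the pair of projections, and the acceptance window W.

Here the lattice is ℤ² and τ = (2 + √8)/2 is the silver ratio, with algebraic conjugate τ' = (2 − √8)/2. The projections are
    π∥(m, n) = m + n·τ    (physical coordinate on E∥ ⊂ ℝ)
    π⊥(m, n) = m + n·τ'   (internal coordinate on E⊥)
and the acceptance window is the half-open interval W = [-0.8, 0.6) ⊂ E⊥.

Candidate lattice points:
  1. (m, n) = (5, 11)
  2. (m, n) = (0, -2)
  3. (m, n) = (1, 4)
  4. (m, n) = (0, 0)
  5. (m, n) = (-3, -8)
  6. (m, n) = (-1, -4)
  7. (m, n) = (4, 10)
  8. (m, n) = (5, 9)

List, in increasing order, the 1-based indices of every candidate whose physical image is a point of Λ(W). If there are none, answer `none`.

1, 3, 4, 5, 7

Numerically τ ≈ 2.41421 and τ' = −1/τ ≈ -0.41421.
candidate 1: (m,n)=(5,11) → π∥ = 5+11·τ ≈ 31.55635, π⊥ = 5+11·τ' ≈ 0.44365 ∈ [-0.8, 0.6) ⇒ IN Λ
candidate 2: (m,n)=(0,-2) → π∥ = 0-2·τ ≈ -4.82843, π⊥ = 0-2·τ' ≈ 0.82843 ∉ [-0.8, 0.6) ⇒ out
candidate 3: (m,n)=(1,4) → π∥ = 1+4·τ ≈ 10.65685, π⊥ = 1+4·τ' ≈ -0.65685 ∈ [-0.8, 0.6) ⇒ IN Λ
candidate 4: (m,n)=(0,0) → π∥ = 0+0·τ ≈ 0.00000, π⊥ = 0+0·τ' ≈ 0.00000 ∈ [-0.8, 0.6) ⇒ IN Λ
candidate 5: (m,n)=(-3,-8) → π∥ = -3-8·τ ≈ -22.31371, π⊥ = -3-8·τ' ≈ 0.31371 ∈ [-0.8, 0.6) ⇒ IN Λ
candidate 6: (m,n)=(-1,-4) → π∥ = -1-4·τ ≈ -10.65685, π⊥ = -1-4·τ' ≈ 0.65685 ∉ [-0.8, 0.6) ⇒ out
candidate 7: (m,n)=(4,10) → π∥ = 4+10·τ ≈ 28.14214, π⊥ = 4+10·τ' ≈ -0.14214 ∈ [-0.8, 0.6) ⇒ IN Λ
candidate 8: (m,n)=(5,9) → π∥ = 5+9·τ ≈ 26.72792, π⊥ = 5+9·τ' ≈ 1.27208 ∉ [-0.8, 0.6) ⇒ out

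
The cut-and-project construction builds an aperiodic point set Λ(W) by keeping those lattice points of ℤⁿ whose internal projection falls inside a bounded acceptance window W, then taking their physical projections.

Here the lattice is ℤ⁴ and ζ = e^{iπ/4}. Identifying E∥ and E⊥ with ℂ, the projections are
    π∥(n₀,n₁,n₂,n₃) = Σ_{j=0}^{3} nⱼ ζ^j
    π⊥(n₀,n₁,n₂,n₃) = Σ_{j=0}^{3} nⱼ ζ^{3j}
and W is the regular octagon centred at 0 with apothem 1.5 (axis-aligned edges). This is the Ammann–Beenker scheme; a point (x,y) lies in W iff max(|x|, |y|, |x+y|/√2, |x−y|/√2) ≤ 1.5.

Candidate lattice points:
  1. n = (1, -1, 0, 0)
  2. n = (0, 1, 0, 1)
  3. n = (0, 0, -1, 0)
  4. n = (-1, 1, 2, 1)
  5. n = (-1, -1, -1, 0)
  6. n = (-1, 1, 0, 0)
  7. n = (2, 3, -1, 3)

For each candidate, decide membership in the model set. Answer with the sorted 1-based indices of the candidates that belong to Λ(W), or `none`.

π⊥(n) = n₀ + n₁ζ³ + n₂ζ⁶ + n₃ζ⁹ where ζ = e^{iπ/4}.
candidate 1: n = (1, -1, 0, 0) → π⊥ ≈ (+1.707107, -0.707107); max(|x|,|y|,|x±y|/√2) = 1.707107 > 1.5 ⇒ ∉ W
candidate 2: n = (0, 1, 0, 1) → π⊥ ≈ (+0.000000, +1.414214); max(|x|,|y|,|x±y|/√2) = 1.414214 ≤ 1.5 ⇒ ∈ W
candidate 3: n = (0, 0, -1, 0) → π⊥ ≈ (+0.000000, +1.000000); max(|x|,|y|,|x±y|/√2) = 1.000000 ≤ 1.5 ⇒ ∈ W
candidate 4: n = (-1, 1, 2, 1) → π⊥ ≈ (-1.000000, -0.585786); max(|x|,|y|,|x±y|/√2) = 1.121320 ≤ 1.5 ⇒ ∈ W
candidate 5: n = (-1, -1, -1, 0) → π⊥ ≈ (-0.292893, +0.292893); max(|x|,|y|,|x±y|/√2) = 0.414214 ≤ 1.5 ⇒ ∈ W
candidate 6: n = (-1, 1, 0, 0) → π⊥ ≈ (-1.707107, +0.707107); max(|x|,|y|,|x±y|/√2) = 1.707107 > 1.5 ⇒ ∉ W
candidate 7: n = (2, 3, -1, 3) → π⊥ ≈ (+2.000000, +5.242641); max(|x|,|y|,|x±y|/√2) = 5.242641 > 1.5 ⇒ ∉ W

2, 3, 4, 5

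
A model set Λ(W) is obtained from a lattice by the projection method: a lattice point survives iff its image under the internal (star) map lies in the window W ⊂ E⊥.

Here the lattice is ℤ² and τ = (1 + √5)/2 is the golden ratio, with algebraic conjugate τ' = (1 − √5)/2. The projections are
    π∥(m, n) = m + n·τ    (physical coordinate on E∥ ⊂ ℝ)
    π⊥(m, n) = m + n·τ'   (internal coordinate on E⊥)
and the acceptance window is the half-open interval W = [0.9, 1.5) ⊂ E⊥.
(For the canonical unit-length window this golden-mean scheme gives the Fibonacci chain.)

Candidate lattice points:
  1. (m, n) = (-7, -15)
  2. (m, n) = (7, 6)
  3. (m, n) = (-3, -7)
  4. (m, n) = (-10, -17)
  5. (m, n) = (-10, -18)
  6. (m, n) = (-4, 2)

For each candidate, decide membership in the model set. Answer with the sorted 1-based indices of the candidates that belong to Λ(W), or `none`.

3, 5

τ' = (1−√5)/2 ≈ -0.618034.
candidate 1: (m,n)=(-7,-15) → π∥ = -7-15·τ ≈ -31.270510, π⊥ = -7-15·τ' ≈ 2.270510 ∉ [0.9, 1.5) ⇒ out
candidate 2: (m,n)=(7,6) → π∥ = 7+6·τ ≈ 16.708204, π⊥ = 7+6·τ' ≈ 3.291796 ∉ [0.9, 1.5) ⇒ out
candidate 3: (m,n)=(-3,-7) → π∥ = -3-7·τ ≈ -14.326238, π⊥ = -3-7·τ' ≈ 1.326238 ∈ [0.9, 1.5) ⇒ IN Λ
candidate 4: (m,n)=(-10,-17) → π∥ = -10-17·τ ≈ -37.506578, π⊥ = -10-17·τ' ≈ 0.506578 ∉ [0.9, 1.5) ⇒ out
candidate 5: (m,n)=(-10,-18) → π∥ = -10-18·τ ≈ -39.124612, π⊥ = -10-18·τ' ≈ 1.124612 ∈ [0.9, 1.5) ⇒ IN Λ
candidate 6: (m,n)=(-4,2) → π∥ = -4+2·τ ≈ -0.763932, π⊥ = -4+2·τ' ≈ -5.236068 ∉ [0.9, 1.5) ⇒ out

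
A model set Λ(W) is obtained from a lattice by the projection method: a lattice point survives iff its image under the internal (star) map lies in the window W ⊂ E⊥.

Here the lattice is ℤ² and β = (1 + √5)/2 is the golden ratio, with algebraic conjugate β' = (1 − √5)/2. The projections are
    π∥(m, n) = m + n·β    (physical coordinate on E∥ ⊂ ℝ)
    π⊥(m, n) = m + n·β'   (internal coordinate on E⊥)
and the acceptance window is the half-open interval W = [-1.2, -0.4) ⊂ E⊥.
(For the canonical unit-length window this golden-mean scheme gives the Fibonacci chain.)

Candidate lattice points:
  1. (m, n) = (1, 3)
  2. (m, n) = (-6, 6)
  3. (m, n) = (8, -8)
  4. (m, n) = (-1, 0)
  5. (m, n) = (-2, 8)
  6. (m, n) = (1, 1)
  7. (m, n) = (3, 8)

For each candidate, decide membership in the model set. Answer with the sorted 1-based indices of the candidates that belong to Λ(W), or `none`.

β' = (1−√5)/2 ≈ -0.618034.
#1 (1,3): internal coord 1 + (3)·β' = -0.854102; -0.854102 ∈ [-1.2, -0.4) → IN Λ
#2 (-6,6): internal coord -6 + (6)·β' = -9.708204; -9.708204 ∉ [-1.2, -0.4) → out
#3 (8,-8): internal coord 8 + (-8)·β' = +12.944272; +12.944272 ∉ [-1.2, -0.4) → out
#4 (-1,0): internal coord -1 + (0)·β' = -1.000000; -1.000000 ∈ [-1.2, -0.4) → IN Λ
#5 (-2,8): internal coord -2 + (8)·β' = -6.944272; -6.944272 ∉ [-1.2, -0.4) → out
#6 (1,1): internal coord 1 + (1)·β' = +0.381966; +0.381966 ∉ [-1.2, -0.4) → out
#7 (3,8): internal coord 3 + (8)·β' = -1.944272; -1.944272 ∉ [-1.2, -0.4) → out

1, 4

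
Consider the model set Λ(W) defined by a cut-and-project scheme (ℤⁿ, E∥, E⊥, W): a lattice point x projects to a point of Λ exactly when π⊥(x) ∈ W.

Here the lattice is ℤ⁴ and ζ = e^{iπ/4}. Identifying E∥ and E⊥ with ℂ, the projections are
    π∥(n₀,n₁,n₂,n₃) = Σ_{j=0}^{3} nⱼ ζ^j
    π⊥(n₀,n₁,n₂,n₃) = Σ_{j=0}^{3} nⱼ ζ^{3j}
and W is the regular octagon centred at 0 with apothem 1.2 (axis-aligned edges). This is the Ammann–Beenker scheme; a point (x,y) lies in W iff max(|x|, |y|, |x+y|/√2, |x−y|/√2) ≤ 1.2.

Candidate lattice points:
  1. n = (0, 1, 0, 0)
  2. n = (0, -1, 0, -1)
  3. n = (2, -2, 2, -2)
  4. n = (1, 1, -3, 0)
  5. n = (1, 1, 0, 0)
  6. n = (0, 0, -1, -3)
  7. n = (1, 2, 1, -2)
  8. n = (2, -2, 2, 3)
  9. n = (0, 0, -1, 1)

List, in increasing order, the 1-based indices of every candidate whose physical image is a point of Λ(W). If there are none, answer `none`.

1, 5

Internal map: ζ^{3j} for j=0..3 gives (1,0), (−√2/2,√2/2), (0,−1), (√2/2,√2/2).
#1 (0, 1, 0, 0): internal (-0.70711, 0.70711); octagon support 1.00000 vs apothem 1.2 → ∈ W
#2 (0, -1, 0, -1): internal (0.00000, -1.41421); octagon support 1.41421 vs apothem 1.2 → ∉ W
#3 (2, -2, 2, -2): internal (2.00000, -4.82843); octagon support 4.82843 vs apothem 1.2 → ∉ W
#4 (1, 1, -3, 0): internal (0.29289, 3.70711); octagon support 3.70711 vs apothem 1.2 → ∉ W
#5 (1, 1, 0, 0): internal (0.29289, 0.70711); octagon support 0.70711 vs apothem 1.2 → ∈ W
#6 (0, 0, -1, -3): internal (-2.12132, -1.12132); octagon support 2.29289 vs apothem 1.2 → ∉ W
#7 (1, 2, 1, -2): internal (-1.82843, -1.00000); octagon support 2.00000 vs apothem 1.2 → ∉ W
#8 (2, -2, 2, 3): internal (5.53553, -1.29289); octagon support 5.53553 vs apothem 1.2 → ∉ W
#9 (0, 0, -1, 1): internal (0.70711, 1.70711); octagon support 1.70711 vs apothem 1.2 → ∉ W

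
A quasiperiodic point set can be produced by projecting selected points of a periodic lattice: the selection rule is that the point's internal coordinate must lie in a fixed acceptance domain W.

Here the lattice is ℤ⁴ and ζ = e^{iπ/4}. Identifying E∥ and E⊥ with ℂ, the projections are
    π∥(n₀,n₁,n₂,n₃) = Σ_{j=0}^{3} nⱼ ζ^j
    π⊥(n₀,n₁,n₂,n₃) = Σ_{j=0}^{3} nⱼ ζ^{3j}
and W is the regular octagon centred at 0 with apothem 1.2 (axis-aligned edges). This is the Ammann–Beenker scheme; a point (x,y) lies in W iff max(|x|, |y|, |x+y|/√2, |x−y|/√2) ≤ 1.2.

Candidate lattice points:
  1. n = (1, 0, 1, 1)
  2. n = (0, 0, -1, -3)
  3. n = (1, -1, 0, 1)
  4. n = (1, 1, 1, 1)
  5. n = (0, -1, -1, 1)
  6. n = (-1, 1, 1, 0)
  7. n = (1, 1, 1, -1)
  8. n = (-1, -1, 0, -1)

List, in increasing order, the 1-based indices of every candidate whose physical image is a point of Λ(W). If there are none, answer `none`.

4, 7

π⊥(n) = n₀ + n₁ζ³ + n₂ζ⁶ + n₃ζ⁹ where ζ = e^{iπ/4}.
candidate 1: n = (1, 0, 1, 1) → π⊥ ≈ (+1.70711, -0.29289); max(|x|,|y|,|x±y|/√2) = 1.70711 > 1.2 ⇒ ∉ W
candidate 2: n = (0, 0, -1, -3) → π⊥ ≈ (-2.12132, -1.12132); max(|x|,|y|,|x±y|/√2) = 2.29289 > 1.2 ⇒ ∉ W
candidate 3: n = (1, -1, 0, 1) → π⊥ ≈ (+2.41421, +0.00000); max(|x|,|y|,|x±y|/√2) = 2.41421 > 1.2 ⇒ ∉ W
candidate 4: n = (1, 1, 1, 1) → π⊥ ≈ (+1.00000, +0.41421); max(|x|,|y|,|x±y|/√2) = 1.00000 ≤ 1.2 ⇒ ∈ W
candidate 5: n = (0, -1, -1, 1) → π⊥ ≈ (+1.41421, +1.00000); max(|x|,|y|,|x±y|/√2) = 1.70711 > 1.2 ⇒ ∉ W
candidate 6: n = (-1, 1, 1, 0) → π⊥ ≈ (-1.70711, -0.29289); max(|x|,|y|,|x±y|/√2) = 1.70711 > 1.2 ⇒ ∉ W
candidate 7: n = (1, 1, 1, -1) → π⊥ ≈ (-0.41421, -1.00000); max(|x|,|y|,|x±y|/√2) = 1.00000 ≤ 1.2 ⇒ ∈ W
candidate 8: n = (-1, -1, 0, -1) → π⊥ ≈ (-1.00000, -1.41421); max(|x|,|y|,|x±y|/√2) = 1.70711 > 1.2 ⇒ ∉ W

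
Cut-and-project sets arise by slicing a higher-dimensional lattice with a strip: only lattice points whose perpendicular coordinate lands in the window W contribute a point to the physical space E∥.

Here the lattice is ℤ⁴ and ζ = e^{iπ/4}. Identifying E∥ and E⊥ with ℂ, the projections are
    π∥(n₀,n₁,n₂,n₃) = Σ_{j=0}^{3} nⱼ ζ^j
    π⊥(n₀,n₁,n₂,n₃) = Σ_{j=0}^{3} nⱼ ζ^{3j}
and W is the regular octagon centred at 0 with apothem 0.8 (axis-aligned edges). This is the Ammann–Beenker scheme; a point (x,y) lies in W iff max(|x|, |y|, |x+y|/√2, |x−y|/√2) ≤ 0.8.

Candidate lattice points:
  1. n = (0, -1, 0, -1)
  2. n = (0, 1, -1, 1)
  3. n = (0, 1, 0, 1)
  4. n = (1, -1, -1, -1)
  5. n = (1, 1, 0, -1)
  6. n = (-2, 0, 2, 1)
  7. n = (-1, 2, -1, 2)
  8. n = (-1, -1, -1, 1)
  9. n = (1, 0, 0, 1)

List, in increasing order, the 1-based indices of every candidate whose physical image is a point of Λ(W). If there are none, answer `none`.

5

Internal map: ζ^{3j} for j=0..3 gives (1,0), (−√2/2,√2/2), (0,−1), (√2/2,√2/2).
candidate 1: n = (0, -1, 0, -1) → π⊥ ≈ (+0.0000, -1.4142); max(|x|,|y|,|x±y|/√2) = 1.4142 > 0.8 ⇒ ∉ W
candidate 2: n = (0, 1, -1, 1) → π⊥ ≈ (+0.0000, +2.4142); max(|x|,|y|,|x±y|/√2) = 2.4142 > 0.8 ⇒ ∉ W
candidate 3: n = (0, 1, 0, 1) → π⊥ ≈ (+0.0000, +1.4142); max(|x|,|y|,|x±y|/√2) = 1.4142 > 0.8 ⇒ ∉ W
candidate 4: n = (1, -1, -1, -1) → π⊥ ≈ (+1.0000, -0.4142); max(|x|,|y|,|x±y|/√2) = 1.0000 > 0.8 ⇒ ∉ W
candidate 5: n = (1, 1, 0, -1) → π⊥ ≈ (-0.4142, +0.0000); max(|x|,|y|,|x±y|/√2) = 0.4142 ≤ 0.8 ⇒ ∈ W
candidate 6: n = (-2, 0, 2, 1) → π⊥ ≈ (-1.2929, -1.2929); max(|x|,|y|,|x±y|/√2) = 1.8284 > 0.8 ⇒ ∉ W
candidate 7: n = (-1, 2, -1, 2) → π⊥ ≈ (-1.0000, +3.8284); max(|x|,|y|,|x±y|/√2) = 3.8284 > 0.8 ⇒ ∉ W
candidate 8: n = (-1, -1, -1, 1) → π⊥ ≈ (+0.4142, +1.0000); max(|x|,|y|,|x±y|/√2) = 1.0000 > 0.8 ⇒ ∉ W
candidate 9: n = (1, 0, 0, 1) → π⊥ ≈ (+1.7071, +0.7071); max(|x|,|y|,|x±y|/√2) = 1.7071 > 0.8 ⇒ ∉ W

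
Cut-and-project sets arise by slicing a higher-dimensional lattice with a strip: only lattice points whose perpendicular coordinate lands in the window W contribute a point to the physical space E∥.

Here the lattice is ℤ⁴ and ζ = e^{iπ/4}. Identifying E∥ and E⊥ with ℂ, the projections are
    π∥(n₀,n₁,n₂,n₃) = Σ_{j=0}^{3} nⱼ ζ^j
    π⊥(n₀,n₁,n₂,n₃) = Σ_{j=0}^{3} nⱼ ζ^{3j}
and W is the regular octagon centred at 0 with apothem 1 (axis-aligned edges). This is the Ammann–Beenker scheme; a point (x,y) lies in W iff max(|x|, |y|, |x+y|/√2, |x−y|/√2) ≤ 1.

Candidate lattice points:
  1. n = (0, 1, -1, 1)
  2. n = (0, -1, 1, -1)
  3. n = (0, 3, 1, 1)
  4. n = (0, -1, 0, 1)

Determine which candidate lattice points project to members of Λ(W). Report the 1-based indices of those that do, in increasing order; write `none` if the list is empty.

none

π⊥(n) = n₀ + n₁ζ³ + n₂ζ⁶ + n₃ζ⁹ where ζ = e^{iπ/4}.
#1 (0, 1, -1, 1): internal (0.0000, 2.4142); octagon support 2.4142 vs apothem 1 → ∉ W
#2 (0, -1, 1, -1): internal (0.0000, -2.4142); octagon support 2.4142 vs apothem 1 → ∉ W
#3 (0, 3, 1, 1): internal (-1.4142, 1.8284); octagon support 2.2929 vs apothem 1 → ∉ W
#4 (0, -1, 0, 1): internal (1.4142, 0.0000); octagon support 1.4142 vs apothem 1 → ∉ W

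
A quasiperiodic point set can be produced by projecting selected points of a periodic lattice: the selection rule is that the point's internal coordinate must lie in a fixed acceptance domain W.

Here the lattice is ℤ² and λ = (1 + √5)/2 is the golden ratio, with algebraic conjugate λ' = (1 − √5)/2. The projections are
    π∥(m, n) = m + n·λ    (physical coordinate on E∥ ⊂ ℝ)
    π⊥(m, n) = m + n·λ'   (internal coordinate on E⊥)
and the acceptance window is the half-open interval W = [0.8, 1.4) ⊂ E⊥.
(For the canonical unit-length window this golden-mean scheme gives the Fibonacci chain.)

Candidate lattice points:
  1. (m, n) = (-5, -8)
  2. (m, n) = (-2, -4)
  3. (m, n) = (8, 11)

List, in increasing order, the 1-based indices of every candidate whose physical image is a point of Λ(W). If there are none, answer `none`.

Numerically λ ≈ 1.6180 and λ' = −1/λ ≈ -0.6180.
#1 (-5,-8): internal coord -5 + (-8)·λ' = -0.0557; -0.0557 ∉ [0.8, 1.4) → out
#2 (-2,-4): internal coord -2 + (-4)·λ' = +0.4721; +0.4721 ∉ [0.8, 1.4) → out
#3 (8,11): internal coord 8 + (11)·λ' = +1.2016; +1.2016 ∈ [0.8, 1.4) → IN Λ

3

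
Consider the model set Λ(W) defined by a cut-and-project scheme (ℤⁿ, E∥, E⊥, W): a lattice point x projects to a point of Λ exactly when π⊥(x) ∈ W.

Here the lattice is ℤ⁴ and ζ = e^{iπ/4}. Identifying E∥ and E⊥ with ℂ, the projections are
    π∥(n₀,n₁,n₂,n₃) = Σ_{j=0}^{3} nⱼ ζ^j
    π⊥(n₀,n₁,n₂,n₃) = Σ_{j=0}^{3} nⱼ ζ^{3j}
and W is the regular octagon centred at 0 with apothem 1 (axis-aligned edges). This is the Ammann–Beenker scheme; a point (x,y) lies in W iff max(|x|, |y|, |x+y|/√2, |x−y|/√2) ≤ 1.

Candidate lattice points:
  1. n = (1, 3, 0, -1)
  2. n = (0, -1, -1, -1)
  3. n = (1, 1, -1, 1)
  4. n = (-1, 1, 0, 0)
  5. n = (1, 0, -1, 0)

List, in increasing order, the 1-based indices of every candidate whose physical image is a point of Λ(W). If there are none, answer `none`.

2

π⊥(n) = n₀ + n₁ζ³ + n₂ζ⁶ + n₃ζ⁹ where ζ = e^{iπ/4}.
#1 (1, 3, 0, -1): internal (-1.8284, 1.4142); octagon support 2.2929 vs apothem 1 → ∉ W
#2 (0, -1, -1, -1): internal (0.0000, -0.4142); octagon support 0.4142 vs apothem 1 → ∈ W
#3 (1, 1, -1, 1): internal (1.0000, 2.4142); octagon support 2.4142 vs apothem 1 → ∉ W
#4 (-1, 1, 0, 0): internal (-1.7071, 0.7071); octagon support 1.7071 vs apothem 1 → ∉ W
#5 (1, 0, -1, 0): internal (1.0000, 1.0000); octagon support 1.4142 vs apothem 1 → ∉ W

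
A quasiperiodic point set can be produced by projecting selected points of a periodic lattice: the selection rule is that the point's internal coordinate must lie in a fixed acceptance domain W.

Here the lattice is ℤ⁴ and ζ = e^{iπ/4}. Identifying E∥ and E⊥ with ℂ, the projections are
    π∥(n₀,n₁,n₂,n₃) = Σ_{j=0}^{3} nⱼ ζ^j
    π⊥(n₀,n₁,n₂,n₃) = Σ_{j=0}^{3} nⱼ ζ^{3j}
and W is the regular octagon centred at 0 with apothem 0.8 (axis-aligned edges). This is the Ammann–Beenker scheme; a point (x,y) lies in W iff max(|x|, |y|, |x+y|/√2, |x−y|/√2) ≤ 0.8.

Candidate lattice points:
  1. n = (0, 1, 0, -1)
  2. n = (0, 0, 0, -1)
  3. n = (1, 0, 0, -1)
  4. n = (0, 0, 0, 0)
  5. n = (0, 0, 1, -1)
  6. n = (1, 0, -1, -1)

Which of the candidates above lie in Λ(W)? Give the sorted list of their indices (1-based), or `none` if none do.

3, 4, 6

With ζ = e^{iπ/4} the internal vectors are ζ^0,ζ^3,ζ^6,ζ^9.
candidate 1: n = (0, 1, 0, -1) → π⊥ ≈ (-1.4142, +0.0000); max(|x|,|y|,|x±y|/√2) = 1.4142 > 0.8 ⇒ ∉ W
candidate 2: n = (0, 0, 0, -1) → π⊥ ≈ (-0.7071, -0.7071); max(|x|,|y|,|x±y|/√2) = 1.0000 > 0.8 ⇒ ∉ W
candidate 3: n = (1, 0, 0, -1) → π⊥ ≈ (+0.2929, -0.7071); max(|x|,|y|,|x±y|/√2) = 0.7071 ≤ 0.8 ⇒ ∈ W
candidate 4: n = (0, 0, 0, 0) → π⊥ ≈ (+0.0000, +0.0000); max(|x|,|y|,|x±y|/√2) = 0.0000 ≤ 0.8 ⇒ ∈ W
candidate 5: n = (0, 0, 1, -1) → π⊥ ≈ (-0.7071, -1.7071); max(|x|,|y|,|x±y|/√2) = 1.7071 > 0.8 ⇒ ∉ W
candidate 6: n = (1, 0, -1, -1) → π⊥ ≈ (+0.2929, +0.2929); max(|x|,|y|,|x±y|/√2) = 0.4142 ≤ 0.8 ⇒ ∈ W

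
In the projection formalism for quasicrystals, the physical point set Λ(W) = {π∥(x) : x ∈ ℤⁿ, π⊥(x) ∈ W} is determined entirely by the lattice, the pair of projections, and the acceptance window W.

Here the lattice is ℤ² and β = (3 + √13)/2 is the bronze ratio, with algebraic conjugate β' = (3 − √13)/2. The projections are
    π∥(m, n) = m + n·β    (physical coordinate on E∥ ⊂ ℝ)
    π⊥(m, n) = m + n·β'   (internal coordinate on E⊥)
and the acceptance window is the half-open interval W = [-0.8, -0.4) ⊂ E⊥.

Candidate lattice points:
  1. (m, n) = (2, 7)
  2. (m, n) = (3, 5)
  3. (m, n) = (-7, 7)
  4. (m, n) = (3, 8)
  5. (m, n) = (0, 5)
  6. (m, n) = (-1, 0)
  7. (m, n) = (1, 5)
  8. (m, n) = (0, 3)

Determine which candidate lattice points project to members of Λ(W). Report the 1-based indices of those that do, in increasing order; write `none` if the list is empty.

β' = (3−√13)/2 ≈ -0.30278.
candidate 1: (m,n)=(2,7) → π∥ = 2+7·β ≈ 25.11943, π⊥ = 2+7·β' ≈ -0.11943 ∉ [-0.8, -0.4) ⇒ out
candidate 2: (m,n)=(3,5) → π∥ = 3+5·β ≈ 19.51388, π⊥ = 3+5·β' ≈ 1.48612 ∉ [-0.8, -0.4) ⇒ out
candidate 3: (m,n)=(-7,7) → π∥ = -7+7·β ≈ 16.11943, π⊥ = -7+7·β' ≈ -9.11943 ∉ [-0.8, -0.4) ⇒ out
candidate 4: (m,n)=(3,8) → π∥ = 3+8·β ≈ 29.42221, π⊥ = 3+8·β' ≈ 0.57779 ∉ [-0.8, -0.4) ⇒ out
candidate 5: (m,n)=(0,5) → π∥ = 0+5·β ≈ 16.51388, π⊥ = 0+5·β' ≈ -1.51388 ∉ [-0.8, -0.4) ⇒ out
candidate 6: (m,n)=(-1,0) → π∥ = -1+0·β ≈ -1.00000, π⊥ = -1+0·β' ≈ -1.00000 ∉ [-0.8, -0.4) ⇒ out
candidate 7: (m,n)=(1,5) → π∥ = 1+5·β ≈ 17.51388, π⊥ = 1+5·β' ≈ -0.51388 ∈ [-0.8, -0.4) ⇒ IN Λ
candidate 8: (m,n)=(0,3) → π∥ = 0+3·β ≈ 9.90833, π⊥ = 0+3·β' ≈ -0.90833 ∉ [-0.8, -0.4) ⇒ out

7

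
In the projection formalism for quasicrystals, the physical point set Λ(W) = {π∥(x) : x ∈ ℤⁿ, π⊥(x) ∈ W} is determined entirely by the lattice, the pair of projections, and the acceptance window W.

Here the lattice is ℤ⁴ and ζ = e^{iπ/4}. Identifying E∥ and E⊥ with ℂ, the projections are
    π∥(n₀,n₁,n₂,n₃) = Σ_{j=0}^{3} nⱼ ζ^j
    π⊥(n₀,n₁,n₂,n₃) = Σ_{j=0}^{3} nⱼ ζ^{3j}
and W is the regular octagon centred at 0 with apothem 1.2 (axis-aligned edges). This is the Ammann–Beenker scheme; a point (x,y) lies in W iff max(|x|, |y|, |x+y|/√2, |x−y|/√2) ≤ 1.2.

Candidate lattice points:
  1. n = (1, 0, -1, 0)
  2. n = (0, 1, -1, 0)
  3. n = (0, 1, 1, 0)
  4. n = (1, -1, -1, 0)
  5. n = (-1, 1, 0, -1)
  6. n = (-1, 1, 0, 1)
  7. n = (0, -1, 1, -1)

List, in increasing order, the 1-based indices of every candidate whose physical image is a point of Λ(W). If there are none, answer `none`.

3

π⊥(n) = n₀ + n₁ζ³ + n₂ζ⁶ + n₃ζ⁹ where ζ = e^{iπ/4}.
#1 (1, 0, -1, 0): internal (1.0000, 1.0000); octagon support 1.4142 vs apothem 1.2 → ∉ W
#2 (0, 1, -1, 0): internal (-0.7071, 1.7071); octagon support 1.7071 vs apothem 1.2 → ∉ W
#3 (0, 1, 1, 0): internal (-0.7071, -0.2929); octagon support 0.7071 vs apothem 1.2 → ∈ W
#4 (1, -1, -1, 0): internal (1.7071, 0.2929); octagon support 1.7071 vs apothem 1.2 → ∉ W
#5 (-1, 1, 0, -1): internal (-2.4142, 0.0000); octagon support 2.4142 vs apothem 1.2 → ∉ W
#6 (-1, 1, 0, 1): internal (-1.0000, 1.4142); octagon support 1.7071 vs apothem 1.2 → ∉ W
#7 (0, -1, 1, -1): internal (0.0000, -2.4142); octagon support 2.4142 vs apothem 1.2 → ∉ W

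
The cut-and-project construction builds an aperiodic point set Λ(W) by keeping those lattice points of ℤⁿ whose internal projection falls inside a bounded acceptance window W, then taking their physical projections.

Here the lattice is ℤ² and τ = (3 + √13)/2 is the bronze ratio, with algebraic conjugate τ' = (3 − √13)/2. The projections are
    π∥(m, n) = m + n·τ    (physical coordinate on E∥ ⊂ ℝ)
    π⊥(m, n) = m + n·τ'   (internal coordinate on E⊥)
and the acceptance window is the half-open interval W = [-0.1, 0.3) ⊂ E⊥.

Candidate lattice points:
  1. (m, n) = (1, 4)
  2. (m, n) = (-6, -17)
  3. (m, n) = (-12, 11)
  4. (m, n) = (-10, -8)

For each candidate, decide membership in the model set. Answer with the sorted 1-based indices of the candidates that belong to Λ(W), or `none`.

none

τ' = (3−√13)/2 ≈ -0.30278.
#1 (1,4): internal coord 1 + (4)·τ' = -0.21110; -0.21110 ∉ [-0.1, 0.3) → out
#2 (-6,-17): internal coord -6 + (-17)·τ' = -0.85281; -0.85281 ∉ [-0.1, 0.3) → out
#3 (-12,11): internal coord -12 + (11)·τ' = -15.33053; -15.33053 ∉ [-0.1, 0.3) → out
#4 (-10,-8): internal coord -10 + (-8)·τ' = -7.57779; -7.57779 ∉ [-0.1, 0.3) → out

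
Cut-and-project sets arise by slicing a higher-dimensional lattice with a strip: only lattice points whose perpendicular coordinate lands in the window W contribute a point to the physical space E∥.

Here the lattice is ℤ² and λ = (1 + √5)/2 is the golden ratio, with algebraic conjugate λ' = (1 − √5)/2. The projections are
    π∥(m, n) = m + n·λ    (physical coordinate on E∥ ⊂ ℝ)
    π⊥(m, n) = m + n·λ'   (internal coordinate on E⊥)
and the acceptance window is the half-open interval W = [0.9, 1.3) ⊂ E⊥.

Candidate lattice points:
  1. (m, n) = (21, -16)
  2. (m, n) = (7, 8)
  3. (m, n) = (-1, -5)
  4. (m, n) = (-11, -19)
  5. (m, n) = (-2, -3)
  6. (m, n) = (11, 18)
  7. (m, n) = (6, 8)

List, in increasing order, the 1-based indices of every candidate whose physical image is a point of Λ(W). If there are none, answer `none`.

Compute λ' = (1−√5)/2 = -0.618034, so π⊥(m,n) = m -0.618034·n.
candidate 1: (m,n)=(21,-16) → π∥ = 21-16·λ ≈ -4.888544, π⊥ = 21-16·λ' ≈ 30.888544 ∉ [0.9, 1.3) ⇒ out
candidate 2: (m,n)=(7,8) → π∥ = 7+8·λ ≈ 19.944272, π⊥ = 7+8·λ' ≈ 2.055728 ∉ [0.9, 1.3) ⇒ out
candidate 3: (m,n)=(-1,-5) → π∥ = -1-5·λ ≈ -9.090170, π⊥ = -1-5·λ' ≈ 2.090170 ∉ [0.9, 1.3) ⇒ out
candidate 4: (m,n)=(-11,-19) → π∥ = -11-19·λ ≈ -41.742646, π⊥ = -11-19·λ' ≈ 0.742646 ∉ [0.9, 1.3) ⇒ out
candidate 5: (m,n)=(-2,-3) → π∥ = -2-3·λ ≈ -6.854102, π⊥ = -2-3·λ' ≈ -0.145898 ∉ [0.9, 1.3) ⇒ out
candidate 6: (m,n)=(11,18) → π∥ = 11+18·λ ≈ 40.124612, π⊥ = 11+18·λ' ≈ -0.124612 ∉ [0.9, 1.3) ⇒ out
candidate 7: (m,n)=(6,8) → π∥ = 6+8·λ ≈ 18.944272, π⊥ = 6+8·λ' ≈ 1.055728 ∈ [0.9, 1.3) ⇒ IN Λ

7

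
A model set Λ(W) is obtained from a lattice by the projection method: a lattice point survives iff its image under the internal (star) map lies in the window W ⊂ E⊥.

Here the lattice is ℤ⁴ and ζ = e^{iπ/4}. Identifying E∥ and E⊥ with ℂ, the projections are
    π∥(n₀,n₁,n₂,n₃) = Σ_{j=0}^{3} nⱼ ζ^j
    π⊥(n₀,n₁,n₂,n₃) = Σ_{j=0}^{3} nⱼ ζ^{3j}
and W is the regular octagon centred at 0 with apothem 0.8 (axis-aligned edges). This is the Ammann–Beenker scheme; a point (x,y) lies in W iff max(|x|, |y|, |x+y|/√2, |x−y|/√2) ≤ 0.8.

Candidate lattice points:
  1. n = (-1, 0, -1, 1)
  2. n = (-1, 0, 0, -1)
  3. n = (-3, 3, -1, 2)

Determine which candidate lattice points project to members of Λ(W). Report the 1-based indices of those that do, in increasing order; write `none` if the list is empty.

none

π⊥(n) = n₀ + n₁ζ³ + n₂ζ⁶ + n₃ζ⁹ where ζ = e^{iπ/4}.
candidate 1: n = (-1, 0, -1, 1) → π⊥ ≈ (-0.292893, +1.707107); max(|x|,|y|,|x±y|/√2) = 1.707107 > 0.8 ⇒ ∉ W
candidate 2: n = (-1, 0, 0, -1) → π⊥ ≈ (-1.707107, -0.707107); max(|x|,|y|,|x±y|/√2) = 1.707107 > 0.8 ⇒ ∉ W
candidate 3: n = (-3, 3, -1, 2) → π⊥ ≈ (-3.707107, +4.535534); max(|x|,|y|,|x±y|/√2) = 5.828427 > 0.8 ⇒ ∉ W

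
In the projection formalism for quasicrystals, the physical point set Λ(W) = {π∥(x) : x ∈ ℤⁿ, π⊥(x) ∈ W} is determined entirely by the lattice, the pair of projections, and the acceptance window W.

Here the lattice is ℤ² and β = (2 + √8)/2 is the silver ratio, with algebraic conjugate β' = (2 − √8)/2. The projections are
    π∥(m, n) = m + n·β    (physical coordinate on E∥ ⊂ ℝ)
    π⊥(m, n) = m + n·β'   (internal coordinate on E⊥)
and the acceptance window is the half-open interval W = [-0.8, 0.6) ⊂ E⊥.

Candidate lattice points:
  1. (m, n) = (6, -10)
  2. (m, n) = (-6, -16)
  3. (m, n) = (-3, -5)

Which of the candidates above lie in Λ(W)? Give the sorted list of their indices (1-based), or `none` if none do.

Compute β' = (2−√8)/2 = -0.414214, so π⊥(m,n) = m -0.414214·n.
#1 (6,-10): internal coord 6 + (-10)·β' = +10.142136; +10.142136 ∉ [-0.8, 0.6) → out
#2 (-6,-16): internal coord -6 + (-16)·β' = +0.627417; +0.627417 ∉ [-0.8, 0.6) → out
#3 (-3,-5): internal coord -3 + (-5)·β' = -0.928932; -0.928932 ∉ [-0.8, 0.6) → out

none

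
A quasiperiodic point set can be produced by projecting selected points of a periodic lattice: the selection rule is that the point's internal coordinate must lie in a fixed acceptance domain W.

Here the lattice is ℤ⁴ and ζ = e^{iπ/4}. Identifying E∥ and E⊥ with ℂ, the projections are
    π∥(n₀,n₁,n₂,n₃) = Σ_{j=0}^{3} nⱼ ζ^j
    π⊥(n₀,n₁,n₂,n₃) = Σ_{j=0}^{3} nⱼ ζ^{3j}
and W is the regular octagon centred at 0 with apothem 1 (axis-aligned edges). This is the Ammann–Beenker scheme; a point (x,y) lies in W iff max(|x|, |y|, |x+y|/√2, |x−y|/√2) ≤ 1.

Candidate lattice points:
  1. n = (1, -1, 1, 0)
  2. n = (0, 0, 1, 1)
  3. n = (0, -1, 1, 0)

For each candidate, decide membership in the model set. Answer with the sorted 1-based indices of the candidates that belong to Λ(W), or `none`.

With ζ = e^{iπ/4} the internal vectors are ζ^0,ζ^3,ζ^6,ζ^9.
candidate 1: n = (1, -1, 1, 0) → π⊥ ≈ (+1.707107, -1.707107); max(|x|,|y|,|x±y|/√2) = 2.414214 > 1 ⇒ ∉ W
candidate 2: n = (0, 0, 1, 1) → π⊥ ≈ (+0.707107, -0.292893); max(|x|,|y|,|x±y|/√2) = 0.707107 ≤ 1 ⇒ ∈ W
candidate 3: n = (0, -1, 1, 0) → π⊥ ≈ (+0.707107, -1.707107); max(|x|,|y|,|x±y|/√2) = 1.707107 > 1 ⇒ ∉ W

2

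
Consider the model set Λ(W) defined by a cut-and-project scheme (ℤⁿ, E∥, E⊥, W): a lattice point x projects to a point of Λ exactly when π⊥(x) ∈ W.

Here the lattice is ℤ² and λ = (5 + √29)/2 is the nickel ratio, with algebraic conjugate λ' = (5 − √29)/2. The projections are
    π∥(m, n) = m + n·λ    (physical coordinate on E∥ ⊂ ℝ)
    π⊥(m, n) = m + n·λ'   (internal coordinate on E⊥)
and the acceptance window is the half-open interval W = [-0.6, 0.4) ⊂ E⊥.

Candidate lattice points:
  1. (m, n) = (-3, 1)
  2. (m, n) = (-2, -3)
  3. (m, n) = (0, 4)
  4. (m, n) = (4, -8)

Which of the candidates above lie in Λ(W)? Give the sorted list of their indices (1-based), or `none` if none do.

λ' = (5−√29)/2 ≈ -0.1926.
[1] lift (-3,1): star map gives -3.1926; window check -0.6 ≤ -3.1926 < 0.4 is false → out
[2] lift (-2,-3): star map gives -1.4223; window check -0.6 ≤ -1.4223 < 0.4 is false → out
[3] lift (0,4): star map gives -0.7703; window check -0.6 ≤ -0.7703 < 0.4 is false → out
[4] lift (4,-8): star map gives 5.5407; window check -0.6 ≤ 5.5407 < 0.4 is false → out

none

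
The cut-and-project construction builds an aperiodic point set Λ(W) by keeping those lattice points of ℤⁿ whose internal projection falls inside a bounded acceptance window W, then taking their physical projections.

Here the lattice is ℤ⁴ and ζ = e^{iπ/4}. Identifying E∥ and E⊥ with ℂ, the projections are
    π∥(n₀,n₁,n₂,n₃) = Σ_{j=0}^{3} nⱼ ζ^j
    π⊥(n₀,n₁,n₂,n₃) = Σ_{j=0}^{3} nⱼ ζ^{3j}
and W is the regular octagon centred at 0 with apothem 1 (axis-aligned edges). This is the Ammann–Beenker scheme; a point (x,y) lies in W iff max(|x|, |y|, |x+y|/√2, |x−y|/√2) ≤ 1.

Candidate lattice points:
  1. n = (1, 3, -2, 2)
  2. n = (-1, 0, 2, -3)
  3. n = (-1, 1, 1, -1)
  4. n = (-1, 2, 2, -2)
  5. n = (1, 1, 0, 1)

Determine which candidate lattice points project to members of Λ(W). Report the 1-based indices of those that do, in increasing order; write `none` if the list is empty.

none

Internal map: ζ^{3j} for j=0..3 gives (1,0), (−√2/2,√2/2), (0,−1), (√2/2,√2/2).
#1 (1, 3, -2, 2): internal (0.2929, 5.5355); octagon support 5.5355 vs apothem 1 → ∉ W
#2 (-1, 0, 2, -3): internal (-3.1213, -4.1213); octagon support 5.1213 vs apothem 1 → ∉ W
#3 (-1, 1, 1, -1): internal (-2.4142, -1.0000); octagon support 2.4142 vs apothem 1 → ∉ W
#4 (-1, 2, 2, -2): internal (-3.8284, -2.0000); octagon support 4.1213 vs apothem 1 → ∉ W
#5 (1, 1, 0, 1): internal (1.0000, 1.4142); octagon support 1.7071 vs apothem 1 → ∉ W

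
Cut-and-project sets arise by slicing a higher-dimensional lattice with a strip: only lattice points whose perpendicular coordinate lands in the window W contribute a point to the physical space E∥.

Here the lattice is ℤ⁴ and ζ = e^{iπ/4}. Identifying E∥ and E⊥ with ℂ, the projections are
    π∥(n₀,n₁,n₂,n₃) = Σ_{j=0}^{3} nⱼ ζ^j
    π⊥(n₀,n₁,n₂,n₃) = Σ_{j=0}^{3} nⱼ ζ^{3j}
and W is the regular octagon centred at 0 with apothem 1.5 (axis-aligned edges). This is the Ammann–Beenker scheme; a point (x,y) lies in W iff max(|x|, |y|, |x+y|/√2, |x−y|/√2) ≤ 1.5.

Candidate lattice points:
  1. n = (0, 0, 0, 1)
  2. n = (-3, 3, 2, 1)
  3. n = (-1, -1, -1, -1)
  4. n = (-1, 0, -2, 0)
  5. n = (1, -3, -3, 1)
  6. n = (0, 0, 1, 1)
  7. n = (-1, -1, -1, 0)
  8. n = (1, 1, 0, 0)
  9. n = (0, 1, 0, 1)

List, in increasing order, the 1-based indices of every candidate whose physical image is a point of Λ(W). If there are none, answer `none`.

Internal map: ζ^{3j} for j=0..3 gives (1,0), (−√2/2,√2/2), (0,−1), (√2/2,√2/2).
#1 (0, 0, 0, 1): internal (0.707107, 0.707107); octagon support 1.000000 vs apothem 1.5 → ∈ W
#2 (-3, 3, 2, 1): internal (-4.414214, 0.828427); octagon support 4.414214 vs apothem 1.5 → ∉ W
#3 (-1, -1, -1, -1): internal (-1.000000, -0.414214); octagon support 1.000000 vs apothem 1.5 → ∈ W
#4 (-1, 0, -2, 0): internal (-1.000000, 2.000000); octagon support 2.121320 vs apothem 1.5 → ∉ W
#5 (1, -3, -3, 1): internal (3.828427, 1.585786); octagon support 3.828427 vs apothem 1.5 → ∉ W
#6 (0, 0, 1, 1): internal (0.707107, -0.292893); octagon support 0.707107 vs apothem 1.5 → ∈ W
#7 (-1, -1, -1, 0): internal (-0.292893, 0.292893); octagon support 0.414214 vs apothem 1.5 → ∈ W
#8 (1, 1, 0, 0): internal (0.292893, 0.707107); octagon support 0.707107 vs apothem 1.5 → ∈ W
#9 (0, 1, 0, 1): internal (0.000000, 1.414214); octagon support 1.414214 vs apothem 1.5 → ∈ W

1, 3, 6, 7, 8, 9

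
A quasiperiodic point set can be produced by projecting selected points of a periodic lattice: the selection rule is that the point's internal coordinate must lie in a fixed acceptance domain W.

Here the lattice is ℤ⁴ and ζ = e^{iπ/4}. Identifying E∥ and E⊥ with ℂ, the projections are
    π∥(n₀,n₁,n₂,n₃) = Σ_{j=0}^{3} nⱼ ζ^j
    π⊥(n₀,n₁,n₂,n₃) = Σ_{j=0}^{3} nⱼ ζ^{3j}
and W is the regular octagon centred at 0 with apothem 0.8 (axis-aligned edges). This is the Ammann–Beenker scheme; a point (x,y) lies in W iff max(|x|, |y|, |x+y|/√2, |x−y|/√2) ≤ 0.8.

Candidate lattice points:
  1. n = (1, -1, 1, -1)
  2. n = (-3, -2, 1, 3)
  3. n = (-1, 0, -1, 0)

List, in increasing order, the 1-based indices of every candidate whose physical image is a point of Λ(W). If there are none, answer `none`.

2

Internal map: ζ^{3j} for j=0..3 gives (1,0), (−√2/2,√2/2), (0,−1), (√2/2,√2/2).
candidate 1: n = (1, -1, 1, -1) → π⊥ ≈ (+1.00000, -2.41421); max(|x|,|y|,|x±y|/√2) = 2.41421 > 0.8 ⇒ ∉ W
candidate 2: n = (-3, -2, 1, 3) → π⊥ ≈ (+0.53553, -0.29289); max(|x|,|y|,|x±y|/√2) = 0.58579 ≤ 0.8 ⇒ ∈ W
candidate 3: n = (-1, 0, -1, 0) → π⊥ ≈ (-1.00000, +1.00000); max(|x|,|y|,|x±y|/√2) = 1.41421 > 0.8 ⇒ ∉ W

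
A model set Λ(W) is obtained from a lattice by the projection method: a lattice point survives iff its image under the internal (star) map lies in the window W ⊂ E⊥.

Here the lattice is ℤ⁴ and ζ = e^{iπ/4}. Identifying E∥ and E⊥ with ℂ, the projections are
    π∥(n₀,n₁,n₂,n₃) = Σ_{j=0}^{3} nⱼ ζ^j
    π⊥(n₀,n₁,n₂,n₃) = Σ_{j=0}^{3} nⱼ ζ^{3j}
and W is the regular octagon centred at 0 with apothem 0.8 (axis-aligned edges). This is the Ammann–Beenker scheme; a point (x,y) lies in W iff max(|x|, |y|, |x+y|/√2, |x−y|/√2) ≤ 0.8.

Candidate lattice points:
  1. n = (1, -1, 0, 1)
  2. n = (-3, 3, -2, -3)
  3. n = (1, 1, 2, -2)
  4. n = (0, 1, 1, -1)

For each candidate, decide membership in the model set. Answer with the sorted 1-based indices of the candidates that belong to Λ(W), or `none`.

With ζ = e^{iπ/4} the internal vectors are ζ^0,ζ^3,ζ^6,ζ^9.
candidate 1: n = (1, -1, 0, 1) → π⊥ ≈ (+2.414214, +0.000000); max(|x|,|y|,|x±y|/√2) = 2.414214 > 0.8 ⇒ ∉ W
candidate 2: n = (-3, 3, -2, -3) → π⊥ ≈ (-7.242641, +2.000000); max(|x|,|y|,|x±y|/√2) = 7.242641 > 0.8 ⇒ ∉ W
candidate 3: n = (1, 1, 2, -2) → π⊥ ≈ (-1.121320, -2.707107); max(|x|,|y|,|x±y|/√2) = 2.707107 > 0.8 ⇒ ∉ W
candidate 4: n = (0, 1, 1, -1) → π⊥ ≈ (-1.414214, -1.000000); max(|x|,|y|,|x±y|/√2) = 1.707107 > 0.8 ⇒ ∉ W

none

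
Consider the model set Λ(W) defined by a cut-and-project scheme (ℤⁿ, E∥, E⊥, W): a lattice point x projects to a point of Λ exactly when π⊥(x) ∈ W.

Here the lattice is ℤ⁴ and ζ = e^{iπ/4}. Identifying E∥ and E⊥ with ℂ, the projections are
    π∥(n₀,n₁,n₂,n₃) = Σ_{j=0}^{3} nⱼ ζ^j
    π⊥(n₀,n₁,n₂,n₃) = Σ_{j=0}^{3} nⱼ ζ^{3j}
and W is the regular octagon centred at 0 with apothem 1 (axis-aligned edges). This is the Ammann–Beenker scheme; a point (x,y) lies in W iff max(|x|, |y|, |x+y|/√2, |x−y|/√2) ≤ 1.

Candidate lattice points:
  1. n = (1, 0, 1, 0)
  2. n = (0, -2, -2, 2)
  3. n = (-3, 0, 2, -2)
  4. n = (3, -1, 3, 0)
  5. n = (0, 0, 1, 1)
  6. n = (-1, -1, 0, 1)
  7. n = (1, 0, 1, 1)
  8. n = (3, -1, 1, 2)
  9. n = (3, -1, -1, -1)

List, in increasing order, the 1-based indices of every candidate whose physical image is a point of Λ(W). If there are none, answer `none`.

5, 6

Internal map: ζ^{3j} for j=0..3 gives (1,0), (−√2/2,√2/2), (0,−1), (√2/2,√2/2).
#1 (1, 0, 1, 0): internal (1.0000, -1.0000); octagon support 1.4142 vs apothem 1 → ∉ W
#2 (0, -2, -2, 2): internal (2.8284, 2.0000); octagon support 3.4142 vs apothem 1 → ∉ W
#3 (-3, 0, 2, -2): internal (-4.4142, -3.4142); octagon support 5.5355 vs apothem 1 → ∉ W
#4 (3, -1, 3, 0): internal (3.7071, -3.7071); octagon support 5.2426 vs apothem 1 → ∉ W
#5 (0, 0, 1, 1): internal (0.7071, -0.2929); octagon support 0.7071 vs apothem 1 → ∈ W
#6 (-1, -1, 0, 1): internal (0.4142, 0.0000); octagon support 0.4142 vs apothem 1 → ∈ W
#7 (1, 0, 1, 1): internal (1.7071, -0.2929); octagon support 1.7071 vs apothem 1 → ∉ W
#8 (3, -1, 1, 2): internal (5.1213, -0.2929); octagon support 5.1213 vs apothem 1 → ∉ W
#9 (3, -1, -1, -1): internal (3.0000, -0.4142); octagon support 3.0000 vs apothem 1 → ∉ W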